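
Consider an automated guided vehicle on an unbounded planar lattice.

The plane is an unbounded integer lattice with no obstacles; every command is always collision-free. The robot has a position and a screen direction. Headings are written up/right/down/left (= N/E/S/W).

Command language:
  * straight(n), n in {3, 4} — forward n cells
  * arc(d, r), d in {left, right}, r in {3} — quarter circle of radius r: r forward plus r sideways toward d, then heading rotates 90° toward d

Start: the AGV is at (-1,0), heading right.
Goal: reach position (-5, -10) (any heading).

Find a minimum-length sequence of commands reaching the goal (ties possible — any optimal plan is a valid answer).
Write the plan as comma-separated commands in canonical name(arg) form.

initial: at (-1,0), heading right
[1] after arc(right, 3): at (2,-3), heading down
[2] after straight(4): at (2,-7), heading down
[3] after arc(right, 3): at (-1,-10), heading left
[4] after straight(4): at (-5,-10), heading left
no 3-step plan works, so 4 is optimal.

arc(right, 3), straight(4), arc(right, 3), straight(4)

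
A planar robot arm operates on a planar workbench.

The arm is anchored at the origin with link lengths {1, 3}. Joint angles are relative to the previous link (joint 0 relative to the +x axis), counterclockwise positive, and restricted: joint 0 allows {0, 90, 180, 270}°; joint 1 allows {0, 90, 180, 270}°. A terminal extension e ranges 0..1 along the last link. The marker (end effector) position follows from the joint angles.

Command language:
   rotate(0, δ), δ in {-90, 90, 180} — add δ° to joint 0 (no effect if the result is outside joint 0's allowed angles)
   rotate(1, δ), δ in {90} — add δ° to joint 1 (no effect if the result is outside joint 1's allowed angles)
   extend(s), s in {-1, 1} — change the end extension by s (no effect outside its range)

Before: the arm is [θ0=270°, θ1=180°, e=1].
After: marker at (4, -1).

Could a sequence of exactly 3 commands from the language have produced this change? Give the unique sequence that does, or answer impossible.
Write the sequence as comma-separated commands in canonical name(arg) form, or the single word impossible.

rotate(1, 90), rotate(1, 90), rotate(1, 90)

start: [θ0=270°, θ1=180°, e=1]
1. rotate(1, 90) → [θ0=270°, θ1=270°, e=1]
2. rotate(1, 90) → [θ0=270°, θ1=0°, e=1]
3. rotate(1, 90) → [θ0=270°, θ1=90°, e=1]
uniquely the one of 216 3-step routes that fits.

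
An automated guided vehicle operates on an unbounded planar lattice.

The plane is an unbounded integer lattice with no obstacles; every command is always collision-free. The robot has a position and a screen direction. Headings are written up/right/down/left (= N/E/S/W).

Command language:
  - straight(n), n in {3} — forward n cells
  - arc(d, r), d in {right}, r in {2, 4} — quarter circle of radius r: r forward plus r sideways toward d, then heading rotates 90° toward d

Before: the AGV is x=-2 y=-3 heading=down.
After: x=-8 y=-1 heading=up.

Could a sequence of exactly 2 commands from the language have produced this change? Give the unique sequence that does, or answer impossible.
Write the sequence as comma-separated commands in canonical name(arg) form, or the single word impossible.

key: running arc(right, 4) before arc(right, 2) would end elsewhere — order is forced
begin: x=-2 y=-3 heading=down
1. arc(right, 2) → x=-4 y=-5 heading=left
2. arc(right, 4) → x=-8 y=-1 heading=up
all 9 alternatives checked — unique.

arc(right, 2), arc(right, 4)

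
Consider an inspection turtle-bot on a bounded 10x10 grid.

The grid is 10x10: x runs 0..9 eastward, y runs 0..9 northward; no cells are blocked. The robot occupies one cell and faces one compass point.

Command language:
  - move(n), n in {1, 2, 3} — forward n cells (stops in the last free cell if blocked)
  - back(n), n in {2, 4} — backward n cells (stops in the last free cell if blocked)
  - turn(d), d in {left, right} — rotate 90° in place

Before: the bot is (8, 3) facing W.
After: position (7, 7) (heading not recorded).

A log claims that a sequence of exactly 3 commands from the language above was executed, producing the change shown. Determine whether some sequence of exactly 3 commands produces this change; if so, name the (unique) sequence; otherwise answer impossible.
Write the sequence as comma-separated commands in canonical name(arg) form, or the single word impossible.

move(1), turn(left), back(4)

key: order matters: swapping move(1) and back(4) lands elsewhere
initial: (8, 3) facing W
t=1 move(1) ⇒ (7, 3) facing W
t=2 turn(left) ⇒ (7, 3) facing S
t=3 back(4) ⇒ (7, 7) facing S
no other 3-command option fits: unique.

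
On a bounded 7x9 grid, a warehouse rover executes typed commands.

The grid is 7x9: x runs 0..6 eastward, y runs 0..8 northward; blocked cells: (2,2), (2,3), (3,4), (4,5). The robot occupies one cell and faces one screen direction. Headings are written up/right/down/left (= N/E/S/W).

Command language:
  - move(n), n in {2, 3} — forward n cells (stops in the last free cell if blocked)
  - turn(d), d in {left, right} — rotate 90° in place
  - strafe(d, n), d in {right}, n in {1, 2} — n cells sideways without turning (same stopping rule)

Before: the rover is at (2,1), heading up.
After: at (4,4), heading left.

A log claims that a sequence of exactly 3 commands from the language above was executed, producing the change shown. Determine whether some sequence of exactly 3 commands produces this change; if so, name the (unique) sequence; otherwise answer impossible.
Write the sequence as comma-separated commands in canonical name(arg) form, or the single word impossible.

strafe(right, 2), move(3), turn(left)

key: order matters: swapping strafe(right, 2) and turn(left) lands elsewhere
initial: at (2,1), heading up
step 1 (strafe(right, 2)): at (4,1), heading up
step 2 (move(3)): at (4,4), heading up
step 3 (turn(left)): at (4,4), heading left
uniquely the one of 216 3-step routes that fits.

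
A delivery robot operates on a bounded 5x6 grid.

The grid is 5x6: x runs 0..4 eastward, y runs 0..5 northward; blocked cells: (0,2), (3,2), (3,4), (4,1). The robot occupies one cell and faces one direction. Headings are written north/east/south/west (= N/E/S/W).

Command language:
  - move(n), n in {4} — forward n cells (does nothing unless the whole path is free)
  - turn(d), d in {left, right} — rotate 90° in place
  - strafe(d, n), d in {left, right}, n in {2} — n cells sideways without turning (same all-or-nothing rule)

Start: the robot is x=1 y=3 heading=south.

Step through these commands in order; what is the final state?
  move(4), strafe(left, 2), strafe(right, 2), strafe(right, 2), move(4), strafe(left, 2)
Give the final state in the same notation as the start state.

x=3 y=3 heading=south

initial: x=1 y=3 heading=south
1. move(4) → x=1 y=3 heading=south
2. strafe(left, 2) → x=3 y=3 heading=south
3. strafe(right, 2) → x=1 y=3 heading=south
4. strafe(right, 2) → x=1 y=3 heading=south
5. move(4) → x=1 y=3 heading=south
6. strafe(left, 2) → x=3 y=3 heading=south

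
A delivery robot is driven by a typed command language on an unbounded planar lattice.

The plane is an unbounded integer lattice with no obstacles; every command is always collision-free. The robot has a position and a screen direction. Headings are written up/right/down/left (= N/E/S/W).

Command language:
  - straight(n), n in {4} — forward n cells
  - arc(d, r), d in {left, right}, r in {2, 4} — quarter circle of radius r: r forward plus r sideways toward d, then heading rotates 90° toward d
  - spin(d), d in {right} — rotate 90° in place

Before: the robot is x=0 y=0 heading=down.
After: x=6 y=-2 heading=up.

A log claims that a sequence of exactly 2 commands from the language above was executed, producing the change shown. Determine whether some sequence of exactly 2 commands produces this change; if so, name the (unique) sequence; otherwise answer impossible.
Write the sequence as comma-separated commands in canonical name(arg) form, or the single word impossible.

key: cell and facing (now N) both changed — the 2 commands mix motion and turning
begin: x=0 y=0 heading=down
step 1 (arc(left, 4)): x=4 y=-4 heading=right
step 2 (arc(left, 2)): x=6 y=-2 heading=up
all 36 alternatives checked — unique.

arc(left, 4), arc(left, 2)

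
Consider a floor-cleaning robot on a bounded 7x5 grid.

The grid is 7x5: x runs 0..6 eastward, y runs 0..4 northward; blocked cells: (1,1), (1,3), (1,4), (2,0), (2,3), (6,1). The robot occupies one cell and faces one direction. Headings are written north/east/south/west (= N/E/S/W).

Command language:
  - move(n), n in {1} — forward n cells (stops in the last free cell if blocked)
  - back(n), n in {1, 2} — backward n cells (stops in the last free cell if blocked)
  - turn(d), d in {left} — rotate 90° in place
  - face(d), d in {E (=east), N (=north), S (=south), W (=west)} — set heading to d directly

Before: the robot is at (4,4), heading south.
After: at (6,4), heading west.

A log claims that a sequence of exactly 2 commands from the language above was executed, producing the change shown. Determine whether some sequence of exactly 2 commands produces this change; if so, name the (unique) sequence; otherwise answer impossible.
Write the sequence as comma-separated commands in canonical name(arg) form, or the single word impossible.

key: cell and facing (now W) both changed — the 2 commands mix motion and turning
from: at (4,4), heading south
1. face(W) → at (4,4), heading west
2. back(2) → at (6,4), heading west
uniquely the one of 64 2-step routes that fits.

face(W), back(2)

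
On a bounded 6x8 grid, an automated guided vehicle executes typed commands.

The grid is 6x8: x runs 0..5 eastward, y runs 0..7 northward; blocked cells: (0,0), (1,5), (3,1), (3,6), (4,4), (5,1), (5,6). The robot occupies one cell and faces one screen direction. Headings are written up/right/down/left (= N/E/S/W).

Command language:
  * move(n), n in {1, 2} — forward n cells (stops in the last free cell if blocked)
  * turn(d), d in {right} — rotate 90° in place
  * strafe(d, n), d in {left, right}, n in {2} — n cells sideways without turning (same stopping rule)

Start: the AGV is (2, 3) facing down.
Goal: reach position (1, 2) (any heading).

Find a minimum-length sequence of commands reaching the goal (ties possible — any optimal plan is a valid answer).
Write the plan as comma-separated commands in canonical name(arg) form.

t0: (2, 3) facing down
[1] after move(1): (2, 2) facing down
[2] after turn(right): (2, 2) facing left
[3] after move(1): (1, 2) facing left
no 2-step plan works, so 3 is optimal.

move(1), turn(right), move(1)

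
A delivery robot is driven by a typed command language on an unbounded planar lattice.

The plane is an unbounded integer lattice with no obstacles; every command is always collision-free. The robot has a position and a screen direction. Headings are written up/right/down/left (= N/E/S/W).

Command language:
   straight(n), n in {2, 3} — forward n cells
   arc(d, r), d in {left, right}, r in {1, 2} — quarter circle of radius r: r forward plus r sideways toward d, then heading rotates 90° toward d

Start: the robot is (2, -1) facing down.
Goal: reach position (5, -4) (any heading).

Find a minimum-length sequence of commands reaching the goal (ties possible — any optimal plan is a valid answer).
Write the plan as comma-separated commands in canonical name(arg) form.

arc(left, 1), arc(right, 2)

t0: (2, -1) facing down
1. arc(left, 1) → (3, -2) facing right
2. arc(right, 2) → (5, -4) facing down
shorter routes all fall short; 2 is best.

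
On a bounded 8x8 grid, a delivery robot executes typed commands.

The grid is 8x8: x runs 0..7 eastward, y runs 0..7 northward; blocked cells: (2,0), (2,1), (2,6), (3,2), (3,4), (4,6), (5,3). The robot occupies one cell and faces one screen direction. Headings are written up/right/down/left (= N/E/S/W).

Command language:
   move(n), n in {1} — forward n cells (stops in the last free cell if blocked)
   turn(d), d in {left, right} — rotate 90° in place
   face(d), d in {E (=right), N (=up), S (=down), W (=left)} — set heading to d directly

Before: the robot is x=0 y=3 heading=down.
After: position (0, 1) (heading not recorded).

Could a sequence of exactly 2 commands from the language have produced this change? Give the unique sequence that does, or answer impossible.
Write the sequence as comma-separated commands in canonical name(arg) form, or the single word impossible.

move(1), move(1)

start: x=0 y=3 heading=down
step 1 (move(1)): x=0 y=2 heading=down
step 2 (move(1)): x=0 y=1 heading=down
uniquely the one of 49 2-step routes that fits.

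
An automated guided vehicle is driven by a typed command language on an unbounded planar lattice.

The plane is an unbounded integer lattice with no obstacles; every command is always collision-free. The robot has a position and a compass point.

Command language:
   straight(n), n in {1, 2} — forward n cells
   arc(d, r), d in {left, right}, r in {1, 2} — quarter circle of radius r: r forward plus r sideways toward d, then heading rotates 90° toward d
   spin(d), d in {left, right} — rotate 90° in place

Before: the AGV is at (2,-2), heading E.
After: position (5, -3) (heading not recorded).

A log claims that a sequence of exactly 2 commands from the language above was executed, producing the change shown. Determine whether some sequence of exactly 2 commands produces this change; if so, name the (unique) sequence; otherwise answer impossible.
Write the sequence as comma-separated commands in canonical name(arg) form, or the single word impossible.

straight(2), arc(right, 1)

key: order matters: swapping straight(2) and arc(right, 1) lands elsewhere
start: at (2,-2), heading E
[1] after straight(2): at (4,-2), heading E
[2] after arc(right, 1): at (5,-3), heading S
no rival 2-sequence matches.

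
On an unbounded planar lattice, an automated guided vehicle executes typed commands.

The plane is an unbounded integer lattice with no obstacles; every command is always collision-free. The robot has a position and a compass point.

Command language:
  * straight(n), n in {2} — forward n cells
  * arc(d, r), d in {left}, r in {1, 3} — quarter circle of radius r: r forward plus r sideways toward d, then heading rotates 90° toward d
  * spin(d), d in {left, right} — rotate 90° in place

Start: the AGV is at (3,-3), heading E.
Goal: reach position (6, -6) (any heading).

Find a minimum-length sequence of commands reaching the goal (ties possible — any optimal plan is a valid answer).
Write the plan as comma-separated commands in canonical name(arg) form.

spin(right), arc(left, 3)

t0: at (3,-3), heading E
t=1 spin(right) ⇒ at (3,-3), heading S
t=2 arc(left, 3) ⇒ at (6,-6), heading E
nothing shorter than 2 reaches the goal.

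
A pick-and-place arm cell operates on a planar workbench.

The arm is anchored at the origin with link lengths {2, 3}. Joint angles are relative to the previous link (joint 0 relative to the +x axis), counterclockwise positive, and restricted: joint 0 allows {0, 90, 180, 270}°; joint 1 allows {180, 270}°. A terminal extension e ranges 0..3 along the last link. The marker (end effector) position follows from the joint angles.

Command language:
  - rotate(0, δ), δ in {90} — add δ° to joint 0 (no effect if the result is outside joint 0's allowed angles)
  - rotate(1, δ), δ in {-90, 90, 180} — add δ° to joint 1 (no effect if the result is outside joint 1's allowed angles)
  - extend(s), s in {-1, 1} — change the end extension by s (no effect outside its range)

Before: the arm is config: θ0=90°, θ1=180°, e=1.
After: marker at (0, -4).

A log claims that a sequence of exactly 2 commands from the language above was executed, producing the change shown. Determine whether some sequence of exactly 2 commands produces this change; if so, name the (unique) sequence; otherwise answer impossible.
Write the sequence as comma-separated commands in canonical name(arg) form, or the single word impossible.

extend(1), extend(1)

from: config: θ0=90°, θ1=180°, e=1
[1] after extend(1): config: θ0=90°, θ1=180°, e=2
[2] after extend(1): config: θ0=90°, θ1=180°, e=3
uniquely the one of 36 2-step routes that fits.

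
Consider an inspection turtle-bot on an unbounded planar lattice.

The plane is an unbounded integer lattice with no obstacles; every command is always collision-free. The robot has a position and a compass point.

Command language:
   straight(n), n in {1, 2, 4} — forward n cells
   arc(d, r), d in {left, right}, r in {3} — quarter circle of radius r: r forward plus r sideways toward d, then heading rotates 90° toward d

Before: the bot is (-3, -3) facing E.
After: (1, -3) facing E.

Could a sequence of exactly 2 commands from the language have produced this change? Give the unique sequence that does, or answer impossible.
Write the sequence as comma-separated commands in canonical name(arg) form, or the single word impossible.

key: heading stays E — no command in the sequence turns
initial: (-3, -3) facing E
step 1 (straight(2)): (-1, -3) facing E
step 2 (straight(2)): (1, -3) facing E
all 25 alternatives checked — unique.

straight(2), straight(2)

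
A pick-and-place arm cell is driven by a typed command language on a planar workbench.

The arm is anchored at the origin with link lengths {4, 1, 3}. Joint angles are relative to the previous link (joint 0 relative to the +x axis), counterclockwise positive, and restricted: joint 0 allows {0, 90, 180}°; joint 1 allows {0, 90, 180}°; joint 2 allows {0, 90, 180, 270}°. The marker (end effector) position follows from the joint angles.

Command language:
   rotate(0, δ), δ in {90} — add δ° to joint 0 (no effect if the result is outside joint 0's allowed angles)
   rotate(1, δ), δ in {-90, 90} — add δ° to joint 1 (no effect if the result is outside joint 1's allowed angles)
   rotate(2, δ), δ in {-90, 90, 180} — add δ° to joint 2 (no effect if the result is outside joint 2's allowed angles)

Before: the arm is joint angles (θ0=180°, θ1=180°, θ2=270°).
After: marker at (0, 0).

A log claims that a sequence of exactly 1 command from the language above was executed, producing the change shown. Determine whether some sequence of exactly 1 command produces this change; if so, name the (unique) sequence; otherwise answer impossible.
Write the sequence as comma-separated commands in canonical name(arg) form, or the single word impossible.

rotate(2, 90)

from: joint angles (θ0=180°, θ1=180°, θ2=270°)
1. rotate(2, 90) → joint angles (θ0=180°, θ1=180°, θ2=0°)
no rival 1-sequence matches.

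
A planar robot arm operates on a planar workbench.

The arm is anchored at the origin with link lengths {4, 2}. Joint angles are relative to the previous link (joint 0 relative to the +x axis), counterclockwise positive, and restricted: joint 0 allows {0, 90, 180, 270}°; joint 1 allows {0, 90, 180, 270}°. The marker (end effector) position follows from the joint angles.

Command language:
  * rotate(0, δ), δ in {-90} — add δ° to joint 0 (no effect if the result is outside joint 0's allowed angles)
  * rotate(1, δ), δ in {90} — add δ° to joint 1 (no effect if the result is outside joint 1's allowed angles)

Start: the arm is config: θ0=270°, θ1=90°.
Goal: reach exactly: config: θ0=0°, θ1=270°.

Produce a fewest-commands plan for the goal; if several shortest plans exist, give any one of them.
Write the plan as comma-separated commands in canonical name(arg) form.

rotate(0, -90), rotate(0, -90), rotate(0, -90), rotate(1, 90), rotate(1, 90)

begin: config: θ0=270°, θ1=90°
[1] after rotate(0, -90): config: θ0=180°, θ1=90°
[2] after rotate(0, -90): config: θ0=90°, θ1=90°
[3] after rotate(0, -90): config: θ0=0°, θ1=90°
[4] after rotate(1, 90): config: θ0=0°, θ1=180°
[5] after rotate(1, 90): config: θ0=0°, θ1=270°
nothing shorter than 5 reaches the goal.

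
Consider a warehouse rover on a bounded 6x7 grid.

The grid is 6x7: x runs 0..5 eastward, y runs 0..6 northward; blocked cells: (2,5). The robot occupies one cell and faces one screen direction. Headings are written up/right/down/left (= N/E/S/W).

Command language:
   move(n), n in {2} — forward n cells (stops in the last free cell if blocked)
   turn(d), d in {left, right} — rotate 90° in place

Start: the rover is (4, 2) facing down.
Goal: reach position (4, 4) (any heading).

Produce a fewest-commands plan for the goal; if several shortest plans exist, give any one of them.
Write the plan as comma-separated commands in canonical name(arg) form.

turn(left), turn(left), move(2)

start: (4, 2) facing down
step 1 (turn(left)): (4, 2) facing right
step 2 (turn(left)): (4, 2) facing up
step 3 (move(2)): (4, 4) facing up
no 2-step plan works, so 3 is optimal.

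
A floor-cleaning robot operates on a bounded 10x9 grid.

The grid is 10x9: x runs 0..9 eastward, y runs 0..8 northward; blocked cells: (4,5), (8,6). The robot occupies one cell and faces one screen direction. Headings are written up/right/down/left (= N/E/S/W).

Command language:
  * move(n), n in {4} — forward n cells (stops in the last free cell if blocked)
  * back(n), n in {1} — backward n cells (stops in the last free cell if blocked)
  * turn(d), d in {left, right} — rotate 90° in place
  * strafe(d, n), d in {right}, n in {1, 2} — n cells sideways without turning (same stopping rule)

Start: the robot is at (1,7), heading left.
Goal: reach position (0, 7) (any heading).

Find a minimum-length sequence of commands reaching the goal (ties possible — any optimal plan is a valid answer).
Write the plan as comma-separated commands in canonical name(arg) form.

move(4)

begin: at (1,7), heading left
step 1 (move(4)): at (0,7), heading left
minimal: 1 command(s), checked below 1.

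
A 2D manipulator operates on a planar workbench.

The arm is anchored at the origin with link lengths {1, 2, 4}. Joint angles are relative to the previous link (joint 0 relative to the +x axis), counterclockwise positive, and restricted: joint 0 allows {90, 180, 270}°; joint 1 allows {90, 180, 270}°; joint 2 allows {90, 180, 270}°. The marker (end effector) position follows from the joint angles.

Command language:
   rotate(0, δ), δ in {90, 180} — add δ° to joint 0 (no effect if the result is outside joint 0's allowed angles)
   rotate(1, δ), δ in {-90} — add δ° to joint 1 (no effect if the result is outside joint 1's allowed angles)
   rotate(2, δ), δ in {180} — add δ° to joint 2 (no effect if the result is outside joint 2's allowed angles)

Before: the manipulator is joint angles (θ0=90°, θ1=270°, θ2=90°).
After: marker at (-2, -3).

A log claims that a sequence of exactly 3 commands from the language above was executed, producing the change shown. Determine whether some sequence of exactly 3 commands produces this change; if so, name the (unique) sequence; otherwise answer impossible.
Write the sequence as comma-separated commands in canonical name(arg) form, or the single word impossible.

begin: joint angles (θ0=90°, θ1=270°, θ2=90°)
step 1 (rotate(1, -90)): joint angles (θ0=90°, θ1=180°, θ2=90°)
step 2 (rotate(1, -90)): joint angles (θ0=90°, θ1=90°, θ2=90°)
step 3 (rotate(1, -90)): joint angles (θ0=90°, θ1=90°, θ2=90°)
uniquely the one of 64 3-step routes that fits.

rotate(1, -90), rotate(1, -90), rotate(1, -90)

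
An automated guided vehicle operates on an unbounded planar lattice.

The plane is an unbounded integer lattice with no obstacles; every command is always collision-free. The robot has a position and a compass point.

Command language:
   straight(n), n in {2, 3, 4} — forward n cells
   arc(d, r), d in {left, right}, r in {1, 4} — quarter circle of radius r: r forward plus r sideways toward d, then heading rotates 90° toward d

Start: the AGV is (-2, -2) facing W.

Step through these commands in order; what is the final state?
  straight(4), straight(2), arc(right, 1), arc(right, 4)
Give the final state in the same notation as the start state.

start: (-2, -2) facing W
t=1 straight(4) ⇒ (-6, -2) facing W
t=2 straight(2) ⇒ (-8, -2) facing W
t=3 arc(right, 1) ⇒ (-9, -1) facing N
t=4 arc(right, 4) ⇒ (-5, 3) facing E

(-5, 3) facing E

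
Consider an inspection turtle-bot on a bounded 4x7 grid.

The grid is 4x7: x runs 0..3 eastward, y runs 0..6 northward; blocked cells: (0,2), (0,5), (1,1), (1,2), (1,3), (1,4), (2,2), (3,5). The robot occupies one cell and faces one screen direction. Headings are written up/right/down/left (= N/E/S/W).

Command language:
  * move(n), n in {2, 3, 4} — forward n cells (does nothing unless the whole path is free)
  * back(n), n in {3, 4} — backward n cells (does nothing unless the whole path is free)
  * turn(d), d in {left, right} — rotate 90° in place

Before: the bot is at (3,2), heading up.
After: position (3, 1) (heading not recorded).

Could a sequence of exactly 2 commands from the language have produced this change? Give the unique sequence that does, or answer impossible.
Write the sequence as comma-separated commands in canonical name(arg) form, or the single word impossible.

key: order matters: swapping move(2) and back(3) lands elsewhere
from: at (3,2), heading up
[1] after move(2): at (3,4), heading up
[2] after back(3): at (3,1), heading up
uniquely the one of 49 2-step routes that fits.

move(2), back(3)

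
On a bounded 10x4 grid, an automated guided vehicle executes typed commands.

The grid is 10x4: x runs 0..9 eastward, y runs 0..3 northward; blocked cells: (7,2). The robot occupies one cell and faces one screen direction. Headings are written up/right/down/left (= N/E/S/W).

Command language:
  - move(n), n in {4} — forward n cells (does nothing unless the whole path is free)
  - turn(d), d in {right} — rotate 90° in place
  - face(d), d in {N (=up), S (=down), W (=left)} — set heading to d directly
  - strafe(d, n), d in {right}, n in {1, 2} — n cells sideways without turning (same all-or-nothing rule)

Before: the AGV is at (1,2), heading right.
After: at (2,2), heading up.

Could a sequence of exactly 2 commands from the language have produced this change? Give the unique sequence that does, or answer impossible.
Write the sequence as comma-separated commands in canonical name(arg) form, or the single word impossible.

face(N), strafe(right, 1)

key: position moved to (2,2) AND the heading swung to N — translation plus rotation needed
begin: at (1,2), heading right
1. face(N) → at (1,2), heading up
2. strafe(right, 1) → at (2,2), heading up
uniquely the one of 49 2-step routes that fits.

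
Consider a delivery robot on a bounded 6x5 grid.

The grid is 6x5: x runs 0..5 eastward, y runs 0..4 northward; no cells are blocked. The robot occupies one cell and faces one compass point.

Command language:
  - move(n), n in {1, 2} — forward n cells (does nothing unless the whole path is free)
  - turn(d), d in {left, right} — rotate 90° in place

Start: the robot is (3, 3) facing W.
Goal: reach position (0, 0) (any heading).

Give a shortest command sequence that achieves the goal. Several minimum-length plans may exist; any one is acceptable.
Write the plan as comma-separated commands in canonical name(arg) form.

move(2), move(1), turn(left), move(2), move(1)

begin: (3, 3) facing W
[1] after move(2): (1, 3) facing W
[2] after move(1): (0, 3) facing W
[3] after turn(left): (0, 3) facing S
[4] after move(2): (0, 1) facing S
[5] after move(1): (0, 0) facing S
no 4-step plan works, so 5 is optimal.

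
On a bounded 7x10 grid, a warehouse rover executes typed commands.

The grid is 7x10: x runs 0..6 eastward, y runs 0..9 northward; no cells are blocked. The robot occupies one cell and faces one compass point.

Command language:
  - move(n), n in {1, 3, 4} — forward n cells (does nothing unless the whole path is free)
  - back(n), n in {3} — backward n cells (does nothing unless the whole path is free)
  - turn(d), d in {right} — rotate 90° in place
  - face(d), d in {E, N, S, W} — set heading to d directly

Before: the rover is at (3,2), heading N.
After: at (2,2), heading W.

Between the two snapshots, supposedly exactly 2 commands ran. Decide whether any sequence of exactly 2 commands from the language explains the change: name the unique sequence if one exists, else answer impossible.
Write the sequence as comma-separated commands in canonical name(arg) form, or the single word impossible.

face(W), move(1)

key: cell and facing (now W) both changed — the 2 commands mix motion and turning
start: at (3,2), heading N
t=1 face(W) ⇒ at (3,2), heading W
t=2 move(1) ⇒ at (2,2), heading W
all 81 alternatives checked — unique.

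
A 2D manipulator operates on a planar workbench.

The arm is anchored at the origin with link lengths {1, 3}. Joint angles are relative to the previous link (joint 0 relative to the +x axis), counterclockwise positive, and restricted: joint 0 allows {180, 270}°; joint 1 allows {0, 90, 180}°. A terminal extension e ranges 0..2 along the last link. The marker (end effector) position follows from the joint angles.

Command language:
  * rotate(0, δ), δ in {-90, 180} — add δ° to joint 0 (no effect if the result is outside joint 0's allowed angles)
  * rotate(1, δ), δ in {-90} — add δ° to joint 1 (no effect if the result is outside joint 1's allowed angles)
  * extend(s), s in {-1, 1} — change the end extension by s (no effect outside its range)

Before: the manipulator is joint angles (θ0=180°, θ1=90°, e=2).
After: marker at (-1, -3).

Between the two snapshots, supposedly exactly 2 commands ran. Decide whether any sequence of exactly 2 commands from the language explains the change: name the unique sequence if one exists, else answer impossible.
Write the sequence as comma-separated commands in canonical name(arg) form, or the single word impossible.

initial: joint angles (θ0=180°, θ1=90°, e=2)
[1] after extend(-1): joint angles (θ0=180°, θ1=90°, e=1)
[2] after extend(-1): joint angles (θ0=180°, θ1=90°, e=0)
no rival 2-sequence matches.

extend(-1), extend(-1)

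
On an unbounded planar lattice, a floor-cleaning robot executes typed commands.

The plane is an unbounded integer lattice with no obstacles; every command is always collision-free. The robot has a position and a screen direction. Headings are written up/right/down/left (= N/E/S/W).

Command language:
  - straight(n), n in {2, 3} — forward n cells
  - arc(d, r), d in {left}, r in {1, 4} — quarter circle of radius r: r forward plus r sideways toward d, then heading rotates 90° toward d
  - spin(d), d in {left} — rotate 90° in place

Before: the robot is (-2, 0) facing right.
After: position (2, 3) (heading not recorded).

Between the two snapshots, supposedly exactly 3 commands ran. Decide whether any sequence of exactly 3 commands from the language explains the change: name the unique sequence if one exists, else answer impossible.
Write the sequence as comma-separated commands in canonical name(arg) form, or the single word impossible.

key: running straight(2) before straight(3) would end elsewhere — order is forced
start: (-2, 0) facing right
1. straight(3) → (1, 0) facing right
2. arc(left, 1) → (2, 1) facing up
3. straight(2) → (2, 3) facing up
all 125 alternatives checked — unique.

straight(3), arc(left, 1), straight(2)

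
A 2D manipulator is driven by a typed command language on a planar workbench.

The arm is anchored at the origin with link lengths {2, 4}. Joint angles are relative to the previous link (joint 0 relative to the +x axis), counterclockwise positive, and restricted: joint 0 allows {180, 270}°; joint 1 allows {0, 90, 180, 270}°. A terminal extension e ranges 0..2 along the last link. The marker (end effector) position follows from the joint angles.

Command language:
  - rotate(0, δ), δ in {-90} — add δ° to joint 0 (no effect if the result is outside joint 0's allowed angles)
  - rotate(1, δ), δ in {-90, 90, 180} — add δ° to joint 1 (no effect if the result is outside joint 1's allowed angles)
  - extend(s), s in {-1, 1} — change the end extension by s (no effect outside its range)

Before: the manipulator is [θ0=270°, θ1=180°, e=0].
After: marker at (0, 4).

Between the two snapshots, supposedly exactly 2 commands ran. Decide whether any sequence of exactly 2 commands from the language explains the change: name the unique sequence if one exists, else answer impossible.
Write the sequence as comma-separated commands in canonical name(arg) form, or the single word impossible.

extend(1), extend(1)

t0: [θ0=270°, θ1=180°, e=0]
[1] after extend(1): [θ0=270°, θ1=180°, e=1]
[2] after extend(1): [θ0=270°, θ1=180°, e=2]
no rival 2-sequence matches.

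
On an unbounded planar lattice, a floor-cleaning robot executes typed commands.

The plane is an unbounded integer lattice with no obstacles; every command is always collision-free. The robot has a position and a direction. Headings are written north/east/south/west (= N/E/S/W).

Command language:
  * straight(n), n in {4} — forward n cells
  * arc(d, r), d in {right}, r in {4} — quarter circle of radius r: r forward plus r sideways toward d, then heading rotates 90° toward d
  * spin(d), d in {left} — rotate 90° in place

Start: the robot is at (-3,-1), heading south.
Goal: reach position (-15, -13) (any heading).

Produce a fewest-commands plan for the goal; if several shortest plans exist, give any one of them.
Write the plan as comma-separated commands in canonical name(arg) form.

t0: at (-3,-1), heading south
t=1 straight(4) ⇒ at (-3,-5), heading south
t=2 straight(4) ⇒ at (-3,-9), heading south
t=3 arc(right, 4) ⇒ at (-7,-13), heading west
t=4 straight(4) ⇒ at (-11,-13), heading west
t=5 straight(4) ⇒ at (-15,-13), heading west
shorter routes all fall short; 5 is best.

straight(4), straight(4), arc(right, 4), straight(4), straight(4)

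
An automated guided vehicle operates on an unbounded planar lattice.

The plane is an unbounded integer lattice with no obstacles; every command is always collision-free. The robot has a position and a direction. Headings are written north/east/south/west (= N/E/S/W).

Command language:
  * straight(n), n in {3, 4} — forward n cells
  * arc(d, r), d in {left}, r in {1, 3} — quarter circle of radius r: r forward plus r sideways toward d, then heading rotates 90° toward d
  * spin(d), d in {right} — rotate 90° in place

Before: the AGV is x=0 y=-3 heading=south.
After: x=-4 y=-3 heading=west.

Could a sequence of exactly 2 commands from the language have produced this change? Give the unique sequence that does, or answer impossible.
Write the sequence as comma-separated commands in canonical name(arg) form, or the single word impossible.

key: running straight(4) before spin(right) would end elsewhere — order is forced
start: x=0 y=-3 heading=south
1. spin(right) → x=0 y=-3 heading=west
2. straight(4) → x=-4 y=-3 heading=west
uniquely the one of 25 2-step routes that fits.

spin(right), straight(4)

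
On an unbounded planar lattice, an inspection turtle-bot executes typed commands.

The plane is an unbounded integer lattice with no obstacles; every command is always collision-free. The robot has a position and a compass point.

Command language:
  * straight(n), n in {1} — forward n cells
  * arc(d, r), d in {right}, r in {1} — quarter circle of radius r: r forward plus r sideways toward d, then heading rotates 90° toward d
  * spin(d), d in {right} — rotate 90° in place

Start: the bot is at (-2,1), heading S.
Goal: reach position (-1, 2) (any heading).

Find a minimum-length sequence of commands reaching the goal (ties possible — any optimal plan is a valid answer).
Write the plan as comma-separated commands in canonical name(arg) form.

begin: at (-2,1), heading S
step 1 (spin(right)): at (-2,1), heading W
step 2 (spin(right)): at (-2,1), heading N
step 3 (arc(right, 1)): at (-1,2), heading E
no 2-step plan works, so 3 is optimal.

spin(right), spin(right), arc(right, 1)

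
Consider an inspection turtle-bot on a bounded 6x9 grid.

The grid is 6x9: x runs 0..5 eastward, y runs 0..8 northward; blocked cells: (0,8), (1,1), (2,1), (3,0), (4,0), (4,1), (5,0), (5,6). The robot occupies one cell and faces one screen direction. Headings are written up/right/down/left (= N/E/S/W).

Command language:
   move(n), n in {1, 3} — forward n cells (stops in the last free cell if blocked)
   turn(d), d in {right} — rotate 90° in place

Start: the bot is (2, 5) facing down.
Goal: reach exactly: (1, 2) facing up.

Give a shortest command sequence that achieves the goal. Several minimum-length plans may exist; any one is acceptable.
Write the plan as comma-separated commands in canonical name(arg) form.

move(3), turn(right), move(1), turn(right)

t0: (2, 5) facing down
t=1 move(3) ⇒ (2, 2) facing down
t=2 turn(right) ⇒ (2, 2) facing left
t=3 move(1) ⇒ (1, 2) facing left
t=4 turn(right) ⇒ (1, 2) facing up
minimal: 4 command(s), checked below 4.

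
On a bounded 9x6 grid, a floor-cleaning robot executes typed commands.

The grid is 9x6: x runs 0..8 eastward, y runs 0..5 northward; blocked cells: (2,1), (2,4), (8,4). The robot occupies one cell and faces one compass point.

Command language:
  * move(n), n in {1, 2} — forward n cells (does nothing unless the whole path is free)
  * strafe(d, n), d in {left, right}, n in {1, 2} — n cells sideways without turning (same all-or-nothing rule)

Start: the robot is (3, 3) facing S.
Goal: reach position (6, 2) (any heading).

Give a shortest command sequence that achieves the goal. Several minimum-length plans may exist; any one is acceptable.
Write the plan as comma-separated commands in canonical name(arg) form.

move(1), strafe(left, 2), strafe(left, 1)

from: (3, 3) facing S
t=1 move(1) ⇒ (3, 2) facing S
t=2 strafe(left, 2) ⇒ (5, 2) facing S
t=3 strafe(left, 1) ⇒ (6, 2) facing S
minimal: 3 command(s), checked below 3.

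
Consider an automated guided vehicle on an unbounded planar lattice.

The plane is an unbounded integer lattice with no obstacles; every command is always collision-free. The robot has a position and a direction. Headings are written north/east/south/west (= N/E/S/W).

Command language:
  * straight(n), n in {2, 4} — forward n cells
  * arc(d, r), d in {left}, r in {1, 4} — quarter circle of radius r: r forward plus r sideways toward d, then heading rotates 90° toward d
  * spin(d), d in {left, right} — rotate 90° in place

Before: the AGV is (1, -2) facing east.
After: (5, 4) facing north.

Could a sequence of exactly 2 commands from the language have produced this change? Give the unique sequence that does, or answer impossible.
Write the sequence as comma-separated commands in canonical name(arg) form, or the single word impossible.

key: position moved to (5,4) AND the heading swung to N — translation plus rotation needed
t0: (1, -2) facing east
step 1 (arc(left, 4)): (5, 2) facing north
step 2 (straight(2)): (5, 4) facing north
no rival 2-sequence matches.

arc(left, 4), straight(2)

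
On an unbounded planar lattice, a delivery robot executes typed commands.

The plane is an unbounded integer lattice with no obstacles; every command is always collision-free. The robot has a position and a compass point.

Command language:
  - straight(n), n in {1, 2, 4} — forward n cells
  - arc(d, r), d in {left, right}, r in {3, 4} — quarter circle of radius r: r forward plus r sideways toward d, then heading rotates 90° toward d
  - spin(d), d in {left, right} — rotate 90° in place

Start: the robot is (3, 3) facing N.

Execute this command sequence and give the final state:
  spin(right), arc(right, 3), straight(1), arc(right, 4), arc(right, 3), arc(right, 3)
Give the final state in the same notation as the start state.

t0: (3, 3) facing N
[1] after spin(right): (3, 3) facing E
[2] after arc(right, 3): (6, 0) facing S
[3] after straight(1): (6, -1) facing S
[4] after arc(right, 4): (2, -5) facing W
[5] after arc(right, 3): (-1, -2) facing N
[6] after arc(right, 3): (2, 1) facing E

(2, 1) facing E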